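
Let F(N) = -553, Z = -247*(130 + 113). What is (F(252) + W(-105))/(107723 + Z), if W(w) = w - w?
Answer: -553/47702 ≈ -0.011593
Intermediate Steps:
W(w) = 0
Z = -60021 (Z = -247*243 = -60021)
(F(252) + W(-105))/(107723 + Z) = (-553 + 0)/(107723 - 60021) = -553/47702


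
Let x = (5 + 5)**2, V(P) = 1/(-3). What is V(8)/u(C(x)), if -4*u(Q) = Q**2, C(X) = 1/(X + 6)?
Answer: 44944/3 ≈ 14981.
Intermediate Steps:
V(P) = -1/3
x = 100 (x = 10**2 = 100)
C(X) = 1/(6 + X)
u(Q) = -Q**2/4
V(8)/u(C(x)) = -(-4*(6 + 100)**2)/3 = -1/(3*((-(1/106)**2/4))) = -1/(3*((-1/4*1/11236))) = -1/(3*(-1/44944)) = -1/3*(-44944) = 44944/3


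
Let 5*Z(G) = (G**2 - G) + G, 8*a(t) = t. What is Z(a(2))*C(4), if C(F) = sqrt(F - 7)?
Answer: I*sqrt(3)/80 ≈ 0.021651*I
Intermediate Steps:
C(F) = sqrt(-7 + F)
a(t) = t/8
Z(G) = G**2/5 (Z(G) = ((G**2 - G) + G)/5 = G**2/5)
Z(a(2))*C(4) = (((1/8)*2)**2/5)*sqrt(-7 + 4) = ((1/4)**2/5)*sqrt(-3) = ((1/5)*(1/16))*(I*sqrt(3)) = (I*sqrt(3))/80 = I*sqrt(3)/80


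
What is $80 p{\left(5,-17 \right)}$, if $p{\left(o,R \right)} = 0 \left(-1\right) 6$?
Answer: $0$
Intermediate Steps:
$p{\left(o,R \right)} = 0$ ($p{\left(o,R \right)} = 0 \cdot 6 = 0$)
$80 p{\left(5,-17 \right)} = 80 \cdot 0 = 0$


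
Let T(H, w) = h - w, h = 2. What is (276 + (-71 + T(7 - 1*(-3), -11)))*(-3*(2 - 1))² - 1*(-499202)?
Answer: 501164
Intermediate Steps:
T(H, w) = 2 - w
(276 + (-71 + T(7 - 1*(-3), -11)))*(-3*(2 - 1))² - 1*(-499202) = (276 + (-71 + (2 - 1*(-11))))*(-3*(2 - 1))² - 1*(-499202) = (276 + (-71 + (2 + 11)))*(-3*1)² + 499202 = (276 + (-71 + 13))*(-3)² + 499202 = (276 - 58)*9 + 499202 = 218*9 + 499202 = 1962 + 499202 = 501164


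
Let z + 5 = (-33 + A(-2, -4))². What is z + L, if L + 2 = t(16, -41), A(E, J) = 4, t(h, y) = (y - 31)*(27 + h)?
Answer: -2262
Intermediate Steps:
t(h, y) = (-31 + y)*(27 + h)
L = -3098 (L = -2 + (-837 - 31*16 + 27*(-41) + 16*(-41)) = -2 + (-837 - 496 - 1107 - 656) = -2 - 3096 = -3098)
z = 836 (z = -5 + (-33 + 4)² = -5 + (-29)² = -5 + 841 = 836)
z + L = 836 - 3098 = -2262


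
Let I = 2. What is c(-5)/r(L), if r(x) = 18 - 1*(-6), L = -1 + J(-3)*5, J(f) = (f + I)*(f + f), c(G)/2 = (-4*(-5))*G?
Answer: -25/3 ≈ -8.3333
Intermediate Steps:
c(G) = 40*G (c(G) = 2*((-4*(-5))*G) = 2*(20*G) = 40*G)
J(f) = 2*f*(2 + f) (J(f) = (f + 2)*(f + f) = (2 + f)*(2*f) = 2*f*(2 + f))
L = 29 (L = -1 + (2*(-3)*(2 - 3))*5 = -1 + (2*(-3)*(-1))*5 = -1 + 6*5 = -1 + 30 = 29)
r(x) = 24 (r(x) = 18 + 6 = 24)
c(-5)/r(L) = (40*(-5))/24 = -200*1/24 = -25/3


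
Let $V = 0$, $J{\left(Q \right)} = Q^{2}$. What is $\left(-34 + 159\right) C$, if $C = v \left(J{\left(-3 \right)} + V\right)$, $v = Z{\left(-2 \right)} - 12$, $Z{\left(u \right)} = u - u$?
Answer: $-13500$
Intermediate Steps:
$Z{\left(u \right)} = 0$
$v = -12$ ($v = 0 - 12 = -12$)
$C = -108$ ($C = - 12 \left(\left(-3\right)^{2} + 0\right) = - 12 \left(9 + 0\right) = \left(-12\right) 9 = -108$)
$\left(-34 + 159\right) C = \left(-34 + 159\right) \left(-108\right) = 125 \left(-108\right) = -13500$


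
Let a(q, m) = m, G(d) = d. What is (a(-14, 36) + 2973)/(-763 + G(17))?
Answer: -3009/746 ≈ -4.0335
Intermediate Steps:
(a(-14, 36) + 2973)/(-763 + G(17)) = (36 + 2973)/(-763 + 17) = 3009/(-746) = 3009*(-1/746) = -3009/746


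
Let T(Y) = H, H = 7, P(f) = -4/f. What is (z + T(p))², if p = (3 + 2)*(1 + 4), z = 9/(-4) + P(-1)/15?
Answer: 90601/3600 ≈ 25.167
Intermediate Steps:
z = -119/60 (z = 9/(-4) - 4/(-1)/15 = 9*(-¼) - 4*(-1)*(1/15) = -9/4 + 4*(1/15) = -9/4 + 4/15 = -119/60 ≈ -1.9833)
p = 25 (p = 5*5 = 25)
T(Y) = 7
(z + T(p))² = (-119/60 + 7)² = (301/60)² = 90601/3600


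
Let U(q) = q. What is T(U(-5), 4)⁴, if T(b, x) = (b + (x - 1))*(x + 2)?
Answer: 20736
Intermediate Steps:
T(b, x) = (2 + x)*(-1 + b + x) (T(b, x) = (b + (-1 + x))*(2 + x) = (-1 + b + x)*(2 + x) = (2 + x)*(-1 + b + x))
T(U(-5), 4)⁴ = (-2 + 4 + 4² + 2*(-5) - 5*4)⁴ = (-2 + 4 + 16 - 10 - 20)⁴ = (-12)⁴ = 20736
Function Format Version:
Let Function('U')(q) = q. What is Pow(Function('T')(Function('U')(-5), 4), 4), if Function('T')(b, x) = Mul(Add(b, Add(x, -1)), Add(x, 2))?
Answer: 20736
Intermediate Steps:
Function('T')(b, x) = Mul(Add(2, x), Add(-1, b, x)) (Function('T')(b, x) = Mul(Add(b, Add(-1, x)), Add(2, x)) = Mul(Add(-1, b, x), Add(2, x)) = Mul(Add(2, x), Add(-1, b, x)))
Pow(Function('T')(Function('U')(-5), 4), 4) = Pow(Add(-2, 4, Pow(4, 2), Mul(2, -5), Mul(-5, 4)), 4) = Pow(Add(-2, 4, 16, -10, -20), 4) = Pow(-12, 4) = 20736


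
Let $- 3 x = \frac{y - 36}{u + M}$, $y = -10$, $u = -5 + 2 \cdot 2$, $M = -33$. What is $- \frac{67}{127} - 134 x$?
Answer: $\frac{387997}{6477} \approx 59.904$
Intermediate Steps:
$u = -1$ ($u = -5 + 4 = -1$)
$x = - \frac{23}{51}$ ($x = - \frac{\left(-10 - 36\right) \frac{1}{-1 - 33}}{3} = - \frac{\left(-46\right) \frac{1}{-34}}{3} = - \frac{\left(-46\right) \left(- \frac{1}{34}\right)}{3} = \left(- \frac{1}{3}\right) \frac{23}{17} = - \frac{23}{51} \approx -0.45098$)
$- \frac{67}{127} - 134 x = - \frac{67}{127} - - \frac{3082}{51} = \left(-67\right) \frac{1}{127} + \frac{3082}{51} = - \frac{67}{127} + \frac{3082}{51} = \frac{387997}{6477}$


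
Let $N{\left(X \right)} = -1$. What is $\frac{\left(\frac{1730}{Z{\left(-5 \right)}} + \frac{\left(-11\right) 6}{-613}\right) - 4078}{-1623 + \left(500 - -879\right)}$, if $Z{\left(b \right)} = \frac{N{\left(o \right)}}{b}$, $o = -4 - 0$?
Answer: $- \frac{1401351}{74786} \approx -18.738$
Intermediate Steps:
$o = -4$ ($o = -4 + 0 = -4$)
$Z{\left(b \right)} = - \frac{1}{b}$
$\frac{\left(\frac{1730}{Z{\left(-5 \right)}} + \frac{\left(-11\right) 6}{-613}\right) - 4078}{-1623 + \left(500 - -879\right)} = \frac{\left(\frac{1730}{\left(-1\right) \frac{1}{-5}} + \frac{\left(-11\right) 6}{-613}\right) - 4078}{-1623 + \left(500 - -879\right)} = \frac{\left(\frac{1730}{\left(-1\right) \left(- \frac{1}{5}\right)} - - \frac{66}{613}\right) - 4078}{-1623 + \left(500 + 879\right)} = \frac{\left(1730 \frac{1}{\frac{1}{5}} + \frac{66}{613}\right) - 4078}{-1623 + 1379} = \frac{\left(1730 \cdot 5 + \frac{66}{613}\right) - 4078}{-244} = \left(\left(8650 + \frac{66}{613}\right) - 4078\right) \left(- \frac{1}{244}\right) = \left(\frac{5302516}{613} - 4078\right) \left(- \frac{1}{244}\right) = \frac{2802702}{613} \left(- \frac{1}{244}\right) = - \frac{1401351}{74786}$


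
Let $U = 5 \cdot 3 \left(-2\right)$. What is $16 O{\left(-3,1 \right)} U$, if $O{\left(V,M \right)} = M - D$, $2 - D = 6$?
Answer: $-2400$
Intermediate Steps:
$D = -4$ ($D = 2 - 6 = -4$)
$U = -30$ ($U = 15 \left(-2\right) = -30$)
$O{\left(V,M \right)} = 4 + M$ ($O{\left(V,M \right)} = M - -4 = M + 4 = 4 + M$)
$16 O{\left(-3,1 \right)} U = 16 \left(4 + 1\right) \left(-30\right) = 16 \cdot 5 \left(-30\right) = 80 \left(-30\right) = -2400$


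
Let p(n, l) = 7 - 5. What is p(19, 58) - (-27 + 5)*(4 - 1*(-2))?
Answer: 134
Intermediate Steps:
p(n, l) = 2
p(19, 58) - (-27 + 5)*(4 - 1*(-2)) = 2 - (-27 + 5)*(4 - 1*(-2)) = 2 - (-22)*(4 + 2) = 2 - (-22)*6 = 2 - 1*(-132) = 2 + 132 = 134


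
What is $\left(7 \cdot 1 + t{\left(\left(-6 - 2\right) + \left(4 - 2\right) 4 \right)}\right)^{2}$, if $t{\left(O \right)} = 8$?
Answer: $225$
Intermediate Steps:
$\left(7 \cdot 1 + t{\left(\left(-6 - 2\right) + \left(4 - 2\right) 4 \right)}\right)^{2} = \left(7 \cdot 1 + 8\right)^{2} = \left(7 + 8\right)^{2} = 15^{2} = 225$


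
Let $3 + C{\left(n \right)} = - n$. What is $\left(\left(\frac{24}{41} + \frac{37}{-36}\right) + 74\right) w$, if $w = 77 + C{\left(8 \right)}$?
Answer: $\frac{1194281}{246} \approx 4854.8$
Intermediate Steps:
$C{\left(n \right)} = -3 - n$
$w = 66$ ($w = 77 - 11 = 66$)
$\left(\left(\frac{24}{41} + \frac{37}{-36}\right) + 74\right) w = \left(\left(\frac{24}{41} + \frac{37}{-36}\right) + 74\right) 66 = \left(\left(24 \cdot \frac{1}{41} + 37 \left(- \frac{1}{36}\right)\right) + 74\right) 66 = \left(\left(\frac{24}{41} - \frac{37}{36}\right) + 74\right) 66 = \left(- \frac{653}{1476} + 74\right) 66 = \frac{108571}{1476} \cdot 66 = \frac{1194281}{246}$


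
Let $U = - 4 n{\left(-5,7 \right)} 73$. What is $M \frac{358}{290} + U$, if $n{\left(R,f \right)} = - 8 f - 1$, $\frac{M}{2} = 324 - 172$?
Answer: $\frac{2467796}{145} \approx 17019.0$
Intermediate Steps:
$M = 304$ ($M = 2 \left(324 - 172\right) = 2 \cdot 152 = 304$)
$n{\left(R,f \right)} = -1 - 8 f$
$U = 16644$ ($U = - 4 \left(-1 - 56\right) 73 = \left(-4\right) \left(-57\right) 73 = 228 \cdot 73 = 16644$)
$M \frac{358}{290} + U = 304 \cdot \frac{358}{290} + 16644 = 304 \cdot 358 \cdot \frac{1}{290} + 16644 = 304 \cdot \frac{179}{145} + 16644 = \frac{54416}{145} + 16644 = \frac{2467796}{145}$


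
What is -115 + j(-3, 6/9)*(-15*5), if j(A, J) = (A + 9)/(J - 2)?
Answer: 445/2 ≈ 222.50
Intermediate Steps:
j(A, J) = (9 + A)/(-2 + J)
-115 + j(-3, 6/9)*(-15*5) = -115 + ((9 - 3)/(-2 + 6/9))*(-15*5) = -115 + (6/(-2 + 6*(⅑)))*(-75) = -115 + (6/(-2 + ⅔))*(-75) = -115 + (6/(-4/3))*(-75) = -115 - ¾*6*(-75) = -115 - 9/2*(-75) = -115 + 675/2 = 445/2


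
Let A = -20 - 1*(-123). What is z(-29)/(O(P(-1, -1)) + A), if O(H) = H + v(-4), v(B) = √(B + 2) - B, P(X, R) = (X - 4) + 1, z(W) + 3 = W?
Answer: -3296/10611 + 32*I*√2/10611 ≈ -0.31062 + 0.0042649*I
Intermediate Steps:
z(W) = -3 + W
P(X, R) = -3 + X (P(X, R) = (-4 + X) + 1 = -3 + X)
A = 103 (A = -20 + 123 = 103)
v(B) = √(2 + B) - B
O(H) = 4 + H + I*√2 (O(H) = H + (√(2 - 4) - 1*(-4)) = H + (√(-2) + 4) = H + (I*√2 + 4) = H + (4 + I*√2) = 4 + H + I*√2)
z(-29)/(O(P(-1, -1)) + A) = (-3 - 29)/((4 + (-3 - 1) + I*√2) + 103) = -32/((4 - 4 + I*√2) + 103) = -32/(I*√2 + 103) = -32/(103 + I*√2)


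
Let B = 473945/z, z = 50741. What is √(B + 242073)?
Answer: √623277075428158/50741 ≈ 492.02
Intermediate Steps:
B = 473945/50741 ≈ 9.3405
√(B + 242073) = √(473945/50741 + 242073) = √(12283500038/50741) = √623277075428158/50741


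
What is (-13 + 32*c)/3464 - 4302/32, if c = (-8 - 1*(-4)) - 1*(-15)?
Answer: -930705/6928 ≈ -134.34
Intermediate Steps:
c = 11 (c = (-8 + 4) + 15 = -4 + 15 = 11)
(-13 + 32*c)/3464 - 4302/32 = (-13 + 32*11)/3464 - 4302/32 = (-13 + 352)*(1/3464) - 4302*1/32 = 339*(1/3464) - 2151/16 = 339/3464 - 2151/16 = -930705/6928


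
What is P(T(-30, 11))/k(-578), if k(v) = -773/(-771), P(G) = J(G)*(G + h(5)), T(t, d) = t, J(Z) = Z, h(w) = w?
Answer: 578250/773 ≈ 748.06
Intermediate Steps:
P(G) = G*(5 + G) (P(G) = G*(G + 5) = G*(5 + G))
k(v) = 773/771 (k(v) = -773*(-1/771) = 773/771)
P(T(-30, 11))/k(-578) = (-30*(5 - 30))/(773/771) = -30*(-25)*(771/773) = 750*(771/773) = 578250/773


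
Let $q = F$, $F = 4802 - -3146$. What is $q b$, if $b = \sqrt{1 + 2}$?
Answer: $7948 \sqrt{3} \approx 13766.0$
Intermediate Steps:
$b = \sqrt{3} \approx 1.732$
$F = 7948$ ($F = 4802 + 3146 = 7948$)
$q = 7948$
$q b = 7948 \sqrt{3}$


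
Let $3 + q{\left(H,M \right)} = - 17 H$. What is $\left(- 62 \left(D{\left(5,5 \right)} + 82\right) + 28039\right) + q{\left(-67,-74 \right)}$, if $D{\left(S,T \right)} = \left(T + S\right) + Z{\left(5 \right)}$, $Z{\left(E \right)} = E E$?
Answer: $21921$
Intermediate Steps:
$Z{\left(E \right)} = E^{2}$
$q{\left(H,M \right)} = -3 - 17 H$
$D{\left(S,T \right)} = 25 + S + T$ ($D{\left(S,T \right)} = \left(T + S\right) + 5^{2} = \left(S + T\right) + 25 = 25 + S + T$)
$\left(- 62 \left(D{\left(5,5 \right)} + 82\right) + 28039\right) + q{\left(-67,-74 \right)} = \left(- 62 \left(\left(25 + 5 + 5\right) + 82\right) + 28039\right) - -1136 = \left(- 62 \left(35 + 82\right) + 28039\right) + \left(-3 + 1139\right) = \left(\left(-62\right) 117 + 28039\right) + 1136 = \left(-7254 + 28039\right) + 1136 = 20785 + 1136 = 21921$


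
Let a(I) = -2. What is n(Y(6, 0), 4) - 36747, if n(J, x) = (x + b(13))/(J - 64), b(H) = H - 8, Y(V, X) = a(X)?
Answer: -808437/22 ≈ -36747.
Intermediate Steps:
Y(V, X) = -2
b(H) = -8 + H
n(J, x) = (5 + x)/(-64 + J) (n(J, x) = (x + (-8 + 13))/(J - 64) = (x + 5)/(-64 + J) = (5 + x)/(-64 + J))
n(Y(6, 0), 4) - 36747 = (5 + 4)/(-64 - 2) - 36747 = 9/(-66) - 36747 = -1/66*9 - 36747 = -3/22 - 36747 = -808437/22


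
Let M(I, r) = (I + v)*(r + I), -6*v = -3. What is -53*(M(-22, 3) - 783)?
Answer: 39697/2 ≈ 19849.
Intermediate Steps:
v = ½ (v = -⅙*(-3) = ½ ≈ 0.50000)
M(I, r) = (½ + I)*(I + r) (M(I, r) = (I + ½)*(r + I) = (½ + I)*(I + r))
-53*(M(-22, 3) - 783) = -53*(((-22)² + (½)*(-22) + (½)*3 - 22*3) - 783) = -53*((484 - 11 + 3/2 - 66) - 783) = -53*(817/2 - 783) = -53*(-749/2) = 39697/2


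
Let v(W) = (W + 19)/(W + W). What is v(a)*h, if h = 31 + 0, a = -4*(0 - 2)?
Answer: 837/16 ≈ 52.313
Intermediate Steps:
a = 8 (a = -4*(-2) = 8)
h = 31
v(W) = (19 + W)/(2*W) (v(W) = (19 + W)/((2*W)) = (19 + W)*(1/(2*W)) = (19 + W)/(2*W))
v(a)*h = ((½)*(19 + 8)/8)*31 = ((½)*(⅛)*27)*31 = (27/16)*31 = 837/16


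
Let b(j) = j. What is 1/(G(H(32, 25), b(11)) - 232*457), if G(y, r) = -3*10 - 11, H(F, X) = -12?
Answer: -1/106065 ≈ -9.4282e-6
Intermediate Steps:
G(y, r) = -41 (G(y, r) = -30 - 11 = -41)
1/(G(H(32, 25), b(11)) - 232*457) = 1/(-41 - 232*457) = 1/(-41 - 106024) = 1/(-106065) = -1/106065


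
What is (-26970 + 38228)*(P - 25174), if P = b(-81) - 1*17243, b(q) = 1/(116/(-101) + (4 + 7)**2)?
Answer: -5780506606472/12105 ≈ -4.7753e+8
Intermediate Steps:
b(q) = 101/12105 (b(q) = 1/(116*(-1/101) + 11**2) = 1/(-116/101 + 121) = 1/(12105/101) = 101/12105)
P = -208726414/12105 (P = 101/12105 - 1*17243 = 101/12105 - 17243 = -208726414/12105 ≈ -17243.)
(-26970 + 38228)*(P - 25174) = (-26970 + 38228)*(-208726414/12105 - 25174) = 11258*(-513457684/12105) = -5780506606472/12105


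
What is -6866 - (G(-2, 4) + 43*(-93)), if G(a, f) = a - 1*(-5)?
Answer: -2870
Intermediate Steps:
G(a, f) = 5 + a (G(a, f) = a + 5 = 5 + a)
-6866 - (G(-2, 4) + 43*(-93)) = -6866 - ((5 - 2) + 43*(-93)) = -6866 - (3 - 3999) = -6866 - 1*(-3996) = -6866 + 3996 = -2870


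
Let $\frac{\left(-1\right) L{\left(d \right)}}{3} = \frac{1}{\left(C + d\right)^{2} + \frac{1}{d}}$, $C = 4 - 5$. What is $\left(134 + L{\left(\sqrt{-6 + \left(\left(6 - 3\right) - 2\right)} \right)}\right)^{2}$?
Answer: $\frac{121 \left(5951 i + 13132 \sqrt{5}\right)}{41 i + 88 \sqrt{5}} \approx 18036.0 - 98.606 i$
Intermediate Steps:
$C = -1$
$L{\left(d \right)} = - \frac{3}{\frac{1}{d} + \left(-1 + d\right)^{2}}$ ($L{\left(d \right)} = - \frac{3}{\left(-1 + d\right)^{2} + \frac{1}{d}} = - \frac{3}{\frac{1}{d} + \left(-1 + d\right)^{2}}$)
$\left(134 + L{\left(\sqrt{-6 + \left(\left(6 - 3\right) - 2\right)} \right)}\right)^{2} = \left(134 - \frac{3 \sqrt{-6 + \left(\left(6 - 3\right) - 2\right)}}{1 + \sqrt{-6 + \left(\left(6 - 3\right) - 2\right)} \left(-1 + \sqrt{-6 + \left(\left(6 - 3\right) - 2\right)}\right)^{2}}\right)^{2} = \left(134 - \frac{3 \sqrt{-6 + \left(3 - 2\right)}}{1 + \sqrt{-6 + \left(3 - 2\right)} \left(-1 + \sqrt{-6 + \left(3 - 2\right)}\right)^{2}}\right)^{2} = \left(134 - \frac{3 \sqrt{-6 + 1}}{1 + \sqrt{-6 + 1} \left(-1 + \sqrt{-6 + 1}\right)^{2}}\right)^{2} = \left(134 - \frac{3 \sqrt{-5}}{1 + \sqrt{-5} \left(-1 + \sqrt{-5}\right)^{2}}\right)^{2} = \left(134 - \frac{3 i \sqrt{5}}{1 + i \sqrt{5} \left(-1 + i \sqrt{5}\right)^{2}}\right)^{2}$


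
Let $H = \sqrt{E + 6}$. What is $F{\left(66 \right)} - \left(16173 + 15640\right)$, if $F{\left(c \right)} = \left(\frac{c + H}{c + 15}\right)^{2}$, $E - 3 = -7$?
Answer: $- \frac{208720735}{6561} + \frac{44 \sqrt{2}}{2187} \approx -31812.0$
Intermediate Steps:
$E = -4$ ($E = 3 - 7 = -4$)
$H = \sqrt{2}$ ($H = \sqrt{-4 + 6} = \sqrt{2} \approx 1.4142$)
$F{\left(c \right)} = \frac{\left(c + \sqrt{2}\right)^{2}}{\left(15 + c\right)^{2}}$ ($F{\left(c \right)} = \left(\frac{c + \sqrt{2}}{c + 15}\right)^{2} = \left(\frac{c + \sqrt{2}}{15 + c}\right)^{2} = \frac{\left(c + \sqrt{2}\right)^{2}}{\left(15 + c\right)^{2}}$)
$F{\left(66 \right)} - \left(16173 + 15640\right) = \frac{\left(66 + \sqrt{2}\right)^{2}}{\left(15 + 66\right)^{2}} - \left(16173 + 15640\right) = \frac{\left(66 + \sqrt{2}\right)^{2}}{6561} - 31813 = -31813 + \frac{\left(66 + \sqrt{2}\right)^{2}}{6561}$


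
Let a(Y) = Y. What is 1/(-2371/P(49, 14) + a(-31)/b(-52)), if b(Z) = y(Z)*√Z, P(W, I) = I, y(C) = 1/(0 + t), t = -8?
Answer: -431522/76095029 + 24304*I*√13/76095029 ≈ -0.0056708 + 0.0011516*I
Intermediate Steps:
y(C) = -⅛ (y(C) = 1/(0 - 8) = 1/(-8) = -⅛)
b(Z) = -√Z/8
1/(-2371/P(49, 14) + a(-31)/b(-52)) = 1/(-2371/14 - 31*4*I*√13/13) = 1/(-2371/14 - 124*I*√13/13)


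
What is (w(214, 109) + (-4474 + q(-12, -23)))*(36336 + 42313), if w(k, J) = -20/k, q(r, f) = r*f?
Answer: -35328816204/107 ≈ -3.3018e+8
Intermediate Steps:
q(r, f) = f*r
(w(214, 109) + (-4474 + q(-12, -23)))*(36336 + 42313) = (-20/214 + (-4474 - 23*(-12)))*(36336 + 42313) = (-20*1/214 + (-4474 + 276))*78649 = (-10/107 - 4198)*78649 = -449196/107*78649 = -35328816204/107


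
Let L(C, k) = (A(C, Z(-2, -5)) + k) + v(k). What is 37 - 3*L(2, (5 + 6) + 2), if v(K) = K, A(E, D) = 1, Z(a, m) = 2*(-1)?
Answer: -44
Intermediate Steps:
Z(a, m) = -2
L(C, k) = 1 + 2*k (L(C, k) = (1 + k) + k = 1 + 2*k)
37 - 3*L(2, (5 + 6) + 2) = 37 - 3*(1 + 2*((5 + 6) + 2)) = 37 - 3*(1 + 2*(11 + 2)) = 37 - 3*(1 + 2*13) = 37 - 3*(1 + 26) = 37 - 3*27 = 37 - 81 = -44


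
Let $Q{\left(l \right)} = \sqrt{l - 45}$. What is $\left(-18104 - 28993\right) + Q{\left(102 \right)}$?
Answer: $-47097 + \sqrt{57} \approx -47089.0$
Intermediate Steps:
$Q{\left(l \right)} = \sqrt{-45 + l}$
$\left(-18104 - 28993\right) + Q{\left(102 \right)} = \left(-18104 - 28993\right) + \sqrt{-45 + 102} = -47097 + \sqrt{57}$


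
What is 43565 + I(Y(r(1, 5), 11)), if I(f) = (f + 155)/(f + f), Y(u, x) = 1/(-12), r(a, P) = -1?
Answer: 85271/2 ≈ 42636.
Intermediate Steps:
Y(u, x) = -1/12
I(f) = (155 + f)/(2*f) (I(f) = (155 + f)/((2*f)) = (155 + f)*(1/(2*f)) = (155 + f)/(2*f))
43565 + I(Y(r(1, 5), 11)) = 43565 + (155 - 1/12)/(2*(-1/12)) = 43565 + (1/2)*(-12)*(1859/12) = 43565 - 1859/2 = 85271/2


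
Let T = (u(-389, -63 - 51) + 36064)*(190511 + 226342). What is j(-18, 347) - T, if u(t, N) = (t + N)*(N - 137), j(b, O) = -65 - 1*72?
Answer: -67662328538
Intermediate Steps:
j(b, O) = -137 (j(b, O) = -65 - 72 = -137)
u(t, N) = (-137 + N)*(N + t) (u(t, N) = (N + t)*(-137 + N) = (-137 + N)*(N + t))
T = 67662328401 (T = (((-63 - 51)² - 137*(-63 - 51) - 137*(-389) + (-63 - 51)*(-389)) + 36064)*(190511 + 226342) = (((-114)² - 137*(-114) + 53293 - 114*(-389)) + 36064)*416853 = ((12996 + 15618 + 53293 + 44346) + 36064)*416853 = (126253 + 36064)*416853 = 162317*416853 = 67662328401)
j(-18, 347) - T = -137 - 1*67662328401 = -137 - 67662328401 = -67662328538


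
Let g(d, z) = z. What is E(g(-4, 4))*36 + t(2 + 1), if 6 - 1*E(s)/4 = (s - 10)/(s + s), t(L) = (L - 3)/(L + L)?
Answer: 972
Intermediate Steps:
t(L) = (-3 + L)/(2*L) (t(L) = (-3 + L)/((2*L)) = (-3 + L)*(1/(2*L)) = (-3 + L)/(2*L))
E(s) = 24 - 2*(-10 + s)/s (E(s) = 24 - 4*(s - 10)/(s + s) = 24 - 4*(-10 + s)/(2*s) = 24 - 4*(-10 + s)*1/(2*s) = 24 - 2*(-10 + s)/s)
E(g(-4, 4))*36 + t(2 + 1) = (22 + 20/4)*36 + (-3 + (2 + 1))/(2*(2 + 1)) = (22 + 20*(1/4))*36 + (1/2)*(-3 + 3)/3 = (22 + 5)*36 + (1/2)*(1/3)*0 = 27*36 + 0 = 972 + 0 = 972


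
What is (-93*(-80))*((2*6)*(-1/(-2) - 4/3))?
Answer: -74400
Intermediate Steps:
(-93*(-80))*((2*6)*(-1/(-2) - 4/3)) = 7440*(12*(-1*(-½) - 4*⅓)) = 7440*(12*(½ - 4/3)) = 7440*(12*(-⅚)) = 7440*(-10) = -74400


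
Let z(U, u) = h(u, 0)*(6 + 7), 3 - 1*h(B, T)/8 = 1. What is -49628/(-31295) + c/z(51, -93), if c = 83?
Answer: 12920109/6509360 ≈ 1.9849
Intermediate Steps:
h(B, T) = 16 (h(B, T) = 24 - 8*1 = 24 - 8 = 16)
z(U, u) = 208 (z(U, u) = 16*(6 + 7) = 16*13 = 208)
-49628/(-31295) + c/z(51, -93) = -49628/(-31295) + 83/208 = -49628*(-1/31295) + 83*(1/208) = 49628/31295 + 83/208 = 12920109/6509360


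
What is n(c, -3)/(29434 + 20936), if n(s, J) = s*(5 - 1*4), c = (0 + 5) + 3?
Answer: 4/25185 ≈ 0.00015882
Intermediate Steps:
c = 8 (c = 5 + 3 = 8)
n(s, J) = s (n(s, J) = s*(5 - 4) = s*1 = s)
n(c, -3)/(29434 + 20936) = 8/(29434 + 20936) = 8/50370 = 8*(1/50370) = 4/25185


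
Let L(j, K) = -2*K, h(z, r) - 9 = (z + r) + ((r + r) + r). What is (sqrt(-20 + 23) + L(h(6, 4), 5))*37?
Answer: -370 + 37*sqrt(3) ≈ -305.91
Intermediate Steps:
h(z, r) = 9 + z + 4*r (h(z, r) = 9 + ((z + r) + ((r + r) + r)) = 9 + ((r + z) + (2*r + r)) = 9 + ((r + z) + 3*r) = 9 + (z + 4*r) = 9 + z + 4*r)
(sqrt(-20 + 23) + L(h(6, 4), 5))*37 = (sqrt(-20 + 23) - 2*5)*37 = (sqrt(3) - 10)*37 = (-10 + sqrt(3))*37 = -370 + 37*sqrt(3)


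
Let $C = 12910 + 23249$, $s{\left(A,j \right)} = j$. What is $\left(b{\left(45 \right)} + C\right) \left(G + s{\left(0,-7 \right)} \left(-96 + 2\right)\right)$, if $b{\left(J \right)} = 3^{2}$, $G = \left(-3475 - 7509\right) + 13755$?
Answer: $124020072$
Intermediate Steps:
$G = 2771$ ($G = -10984 + 13755 = 2771$)
$b{\left(J \right)} = 9$
$C = 36159$
$\left(b{\left(45 \right)} + C\right) \left(G + s{\left(0,-7 \right)} \left(-96 + 2\right)\right) = \left(9 + 36159\right) \left(2771 - 7 \left(-96 + 2\right)\right) = 36168 \left(2771 - -658\right) = 36168 \left(2771 + 658\right) = 36168 \cdot 3429 = 124020072$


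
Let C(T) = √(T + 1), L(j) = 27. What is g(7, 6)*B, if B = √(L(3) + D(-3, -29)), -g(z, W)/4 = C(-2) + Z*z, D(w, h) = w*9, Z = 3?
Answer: 0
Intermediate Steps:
D(w, h) = 9*w
C(T) = √(1 + T)
g(z, W) = -12*z - 4*I (g(z, W) = -4*(√(1 - 2) + 3*z) = -4*(√(-1) + 3*z) = -4*(I + 3*z) = -12*z - 4*I)
B = 0 (B = √(27 + 9*(-3)) = √(27 - 27) = √0 = 0)
g(7, 6)*B = (-12*7 - 4*I)*0 = (-84 - 4*I)*0 = 0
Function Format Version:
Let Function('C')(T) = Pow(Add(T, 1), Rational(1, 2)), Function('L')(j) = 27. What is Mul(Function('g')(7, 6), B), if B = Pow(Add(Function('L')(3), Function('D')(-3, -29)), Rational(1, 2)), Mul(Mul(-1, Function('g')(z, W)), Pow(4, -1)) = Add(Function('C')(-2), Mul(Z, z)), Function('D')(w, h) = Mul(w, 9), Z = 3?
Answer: 0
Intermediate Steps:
Function('D')(w, h) = Mul(9, w)
Function('C')(T) = Pow(Add(1, T), Rational(1, 2))
Function('g')(z, W) = Add(Mul(-12, z), Mul(-4, I)) (Function('g')(z, W) = Mul(-4, Add(Pow(Add(1, -2), Rational(1, 2)), Mul(3, z))) = Mul(-4, Add(Pow(-1, Rational(1, 2)), Mul(3, z))) = Mul(-4, Add(I, Mul(3, z))) = Add(Mul(-12, z), Mul(-4, I)))
B = 0 (B = Pow(Add(27, Mul(9, -3)), Rational(1, 2)) = Pow(Add(27, -27), Rational(1, 2)) = Pow(0, Rational(1, 2)) = 0)
Mul(Function('g')(7, 6), B) = Mul(Add(Mul(-12, 7), Mul(-4, I)), 0) = Mul(Add(-84, Mul(-4, I)), 0) = 0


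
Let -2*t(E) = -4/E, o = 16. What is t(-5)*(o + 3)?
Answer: -38/5 ≈ -7.6000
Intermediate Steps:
t(E) = 2/E (t(E) = -(-2)/E = 2/E)
t(-5)*(o + 3) = (2/(-5))*(16 + 3) = (2*(-1/5))*19 = -2/5*19 = -38/5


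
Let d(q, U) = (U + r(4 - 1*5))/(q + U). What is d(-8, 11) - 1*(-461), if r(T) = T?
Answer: 1393/3 ≈ 464.33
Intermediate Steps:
d(q, U) = (-1 + U)/(U + q) (d(q, U) = (U + (4 - 1*5))/(q + U) = (U + (4 - 5))/(U + q) = (U - 1)/(U + q) = (-1 + U)/(U + q))
d(-8, 11) - 1*(-461) = (-1 + 11)/(11 - 8) - 1*(-461) = 10/3 + 461 = 1393/3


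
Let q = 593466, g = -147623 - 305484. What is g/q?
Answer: -453107/593466 ≈ -0.76349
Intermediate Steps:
g = -453107
g/q = -453107/593466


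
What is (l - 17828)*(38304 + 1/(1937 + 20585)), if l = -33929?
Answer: -44649867934573/22522 ≈ -1.9825e+9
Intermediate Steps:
(l - 17828)*(38304 + 1/(1937 + 20585)) = (-33929 - 17828)*(38304 + 1/(1937 + 20585)) = -51757*(38304 + 1/22522) = -51757*862682689/22522 = -44649867934573/22522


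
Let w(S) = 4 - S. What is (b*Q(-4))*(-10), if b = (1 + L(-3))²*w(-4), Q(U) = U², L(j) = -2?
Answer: -1280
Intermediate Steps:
b = 8 (b = (1 - 2)²*(4 - 1*(-4)) = (-1)²*(4 + 4) = 1*8 = 8)
(b*Q(-4))*(-10) = (8*(-4)²)*(-10) = (8*16)*(-10) = 128*(-10) = -1280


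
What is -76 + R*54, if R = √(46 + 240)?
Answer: -76 + 54*√286 ≈ 837.22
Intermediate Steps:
R = √286 ≈ 16.912
-76 + R*54 = -76 + √286*54 = -76 + 54*√286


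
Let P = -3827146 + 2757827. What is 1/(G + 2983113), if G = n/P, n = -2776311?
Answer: 1069319/3189902186358 ≈ 3.3522e-7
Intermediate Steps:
P = -1069319
G = 2776311/1069319 (G = -2776311/(-1069319) = -2776311*(-1/1069319) = 2776311/1069319 ≈ 2.5963)
1/(G + 2983113) = 1/(2776311/1069319 + 2983113) = 1/(3189902186358/1069319) = 1069319/3189902186358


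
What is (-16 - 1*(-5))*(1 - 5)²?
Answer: -176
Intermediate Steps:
(-16 - 1*(-5))*(1 - 5)² = (-16 + 5)*(-4)² = -11*16 = -176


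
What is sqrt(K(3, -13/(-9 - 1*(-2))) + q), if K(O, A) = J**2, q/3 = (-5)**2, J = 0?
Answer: 5*sqrt(3) ≈ 8.6602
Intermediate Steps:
q = 75 (q = 3*(-5)**2 = 3*25 = 75)
K(O, A) = 0 (K(O, A) = 0**2 = 0)
sqrt(K(3, -13/(-9 - 1*(-2))) + q) = sqrt(0 + 75) = sqrt(75) = 5*sqrt(3)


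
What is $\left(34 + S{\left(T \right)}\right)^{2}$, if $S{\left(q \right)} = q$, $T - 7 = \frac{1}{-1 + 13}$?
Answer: $\frac{243049}{144} \approx 1687.8$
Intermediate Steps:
$T = \frac{85}{12}$ ($T = 7 + \frac{1}{-1 + 13} = 7 + \frac{1}{12} = \frac{85}{12} \approx 7.0833$)
$\left(34 + S{\left(T \right)}\right)^{2} = \left(34 + \frac{85}{12}\right)^{2} = \left(\frac{493}{12}\right)^{2} = \frac{243049}{144}$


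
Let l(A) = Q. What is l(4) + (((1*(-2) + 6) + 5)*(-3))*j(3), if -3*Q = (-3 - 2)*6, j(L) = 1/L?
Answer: 1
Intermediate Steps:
Q = 10 (Q = -(-3 - 2)*6/3 = -(-5)*6/3 = -⅓*(-30) = 10)
l(A) = 10
l(4) + (((1*(-2) + 6) + 5)*(-3))*j(3) = 10 + (((1*(-2) + 6) + 5)*(-3))/3 = 10 + (((-2 + 6) + 5)*(-3))*(⅓) = 10 + ((4 + 5)*(-3))*(⅓) = 10 + (9*(-3))*(⅓) = 10 - 27*⅓ = 10 - 9 = 1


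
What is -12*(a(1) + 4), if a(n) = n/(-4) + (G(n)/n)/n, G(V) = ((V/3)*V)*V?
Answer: -49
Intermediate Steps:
G(V) = V³/3 (G(V) = ((V*(⅓))*V)*V = ((V/3)*V)*V = (V²/3)*V = V³/3)
a(n) = n/12 (a(n) = n/(-4) + ((n³/3)/n)/n = n*(-¼) + (n²/3)/n = -n/4 + n/3 = n/12)
-12*(a(1) + 4) = -12*((1/12)*1 + 4) = -12*(1/12 + 4) = -12*49/12 = -49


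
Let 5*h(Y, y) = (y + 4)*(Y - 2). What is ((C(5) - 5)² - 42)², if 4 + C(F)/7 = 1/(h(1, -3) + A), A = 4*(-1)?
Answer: 108951844/81 ≈ 1.3451e+6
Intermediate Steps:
h(Y, y) = (-2 + Y)*(4 + y)/5 (h(Y, y) = ((y + 4)*(Y - 2))/5 = ((4 + y)*(-2 + Y))/5 = ((-2 + Y)*(4 + y))/5 = (-2 + Y)*(4 + y)/5)
A = -4
C(F) = -89/3 (C(F) = -28 + 7/((-8/5 - ⅖*(-3) + (⅘)*1 + (⅕)*1*(-3)) - 4) = -28 + 7/((-8/5 + 6/5 + ⅘ - ⅗) - 4) = -28 + 7/(-⅕ - 4) = -28 + 7/(-21/5) = -28 + 7*(-5/21) = -28 - 5/3 = -89/3)
((C(5) - 5)² - 42)² = ((-89/3 - 5)² - 42)² = ((-104/3)² - 42)² = (10816/9 - 42)² = (10438/9)² = 108951844/81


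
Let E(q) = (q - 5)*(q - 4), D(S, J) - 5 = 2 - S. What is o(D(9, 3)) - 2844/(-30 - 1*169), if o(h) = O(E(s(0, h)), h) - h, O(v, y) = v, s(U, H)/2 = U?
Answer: 7222/199 ≈ 36.291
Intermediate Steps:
s(U, H) = 2*U
D(S, J) = 7 - S (D(S, J) = 5 + (2 - S) = 7 - S)
E(q) = (-5 + q)*(-4 + q)
o(h) = 20 - h (o(h) = (20 + (2*0)² - 18*0) - h = (20 + 0² - 9*0) - h = (20 + 0 + 0) - h = 20 - h)
o(D(9, 3)) - 2844/(-30 - 1*169) = (20 - (7 - 1*9)) - 2844/(-30 - 1*169) = (20 - (7 - 9)) - 2844/(-30 - 169) = (20 - 1*(-2)) - 2844/(-199) = (20 + 2) - 2844*(-1/199) = 22 + 2844/199 = 7222/199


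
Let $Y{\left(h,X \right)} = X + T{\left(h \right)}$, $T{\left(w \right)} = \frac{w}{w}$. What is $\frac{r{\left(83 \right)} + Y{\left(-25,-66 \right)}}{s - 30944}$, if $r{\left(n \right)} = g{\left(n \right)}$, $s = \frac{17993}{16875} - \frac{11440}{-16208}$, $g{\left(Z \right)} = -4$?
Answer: $\frac{1179511875}{528938047466} \approx 0.00223$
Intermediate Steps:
$T{\left(w \right)} = 1$
$s = \frac{30292534}{17094375}$ ($s = 17993 \cdot \frac{1}{16875} - - \frac{715}{1013} = \frac{17993}{16875} + \frac{715}{1013} = \frac{30292534}{17094375} \approx 1.7721$)
$r{\left(n \right)} = -4$
$Y{\left(h,X \right)} = 1 + X$ ($Y{\left(h,X \right)} = X + 1 = 1 + X$)
$\frac{r{\left(83 \right)} + Y{\left(-25,-66 \right)}}{s - 30944} = \frac{-4 + \left(1 - 66\right)}{\frac{30292534}{17094375} - 30944} = \frac{-4 - 65}{- \frac{528938047466}{17094375}} = \left(-69\right) \left(- \frac{17094375}{528938047466}\right) = \frac{1179511875}{528938047466}$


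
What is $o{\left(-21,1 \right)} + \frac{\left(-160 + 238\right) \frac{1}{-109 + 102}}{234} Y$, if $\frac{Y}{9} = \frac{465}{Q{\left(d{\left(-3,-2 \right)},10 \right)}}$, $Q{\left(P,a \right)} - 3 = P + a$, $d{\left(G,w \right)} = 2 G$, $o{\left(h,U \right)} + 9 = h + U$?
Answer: $- \frac{2816}{49} \approx -57.469$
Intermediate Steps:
$o{\left(h,U \right)} = -9 + U + h$ ($o{\left(h,U \right)} = -9 + \left(h + U\right) = -9 + \left(U + h\right) = -9 + U + h$)
$Q{\left(P,a \right)} = 3 + P + a$ ($Q{\left(P,a \right)} = 3 + \left(P + a\right) = 3 + P + a$)
$Y = \frac{4185}{7}$ ($Y = 9 \frac{465}{3 + 2 \left(-3\right) + 10} = 9 \frac{465}{3 - 6 + 10} = 9 \cdot \frac{465}{7} = \frac{4185}{7} \approx 597.86$)
$o{\left(-21,1 \right)} + \frac{\left(-160 + 238\right) \frac{1}{-109 + 102}}{234} Y = \left(-9 + 1 - 21\right) + \frac{\left(-160 + 238\right) \frac{1}{-109 + 102}}{234} \cdot \frac{4185}{7} = -29 + \frac{78}{-7} \cdot \frac{1}{234} \cdot \frac{4185}{7} = -29 + 78 \left(- \frac{1}{7}\right) \frac{1}{234} \cdot \frac{4185}{7} = -29 + \left(- \frac{78}{7}\right) \frac{1}{234} \cdot \frac{4185}{7} = -29 - \frac{1395}{49} = - \frac{2816}{49}$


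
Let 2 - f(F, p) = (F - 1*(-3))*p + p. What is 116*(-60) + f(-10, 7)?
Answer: -6916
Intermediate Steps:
f(F, p) = 2 - p - p*(3 + F) (f(F, p) = 2 - ((F - 1*(-3))*p + p) = 2 - ((F + 3)*p + p) = 2 - ((3 + F)*p + p) = 2 - (p*(3 + F) + p) = 2 - (p + p*(3 + F)) = 2 + (-p - p*(3 + F)) = 2 - p - p*(3 + F))
116*(-60) + f(-10, 7) = 116*(-60) + (2 - 4*7 - 1*(-10)*7) = -6960 + (2 - 28 + 70) = -6960 + 44 = -6916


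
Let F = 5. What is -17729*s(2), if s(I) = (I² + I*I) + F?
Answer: -230477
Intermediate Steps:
s(I) = 5 + 2*I² (s(I) = (I² + I*I) + 5 = (I² + I²) + 5 = 2*I² + 5 = 5 + 2*I²)
-17729*s(2) = -17729*(5 + 2*2²) = -17729*(5 + 2*4) = -17729*(5 + 8) = -17729*13 = -230477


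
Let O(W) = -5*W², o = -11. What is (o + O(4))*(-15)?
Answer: 1365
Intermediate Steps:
(o + O(4))*(-15) = (-11 - 5*4²)*(-15) = (-11 - 5*16)*(-15) = (-11 - 80)*(-15) = -91*(-15) = 1365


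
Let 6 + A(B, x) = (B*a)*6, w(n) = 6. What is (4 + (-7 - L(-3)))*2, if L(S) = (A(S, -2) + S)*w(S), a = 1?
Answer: 318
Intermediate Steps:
A(B, x) = -6 + 6*B (A(B, x) = -6 + (B*1)*6 = -6 + B*6 = -6 + 6*B)
L(S) = -36 + 42*S (L(S) = ((-6 + 6*S) + S)*6 = (-6 + 7*S)*6 = -36 + 42*S)
(4 + (-7 - L(-3)))*2 = (4 + (-7 - (-36 + 42*(-3))))*2 = (4 + (-7 - (-36 - 126)))*2 = (4 + (-7 - 1*(-162)))*2 = (4 + (-7 + 162))*2 = (4 + 155)*2 = 159*2 = 318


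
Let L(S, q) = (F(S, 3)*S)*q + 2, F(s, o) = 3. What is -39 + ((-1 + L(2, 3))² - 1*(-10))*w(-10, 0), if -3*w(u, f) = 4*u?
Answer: 14723/3 ≈ 4907.7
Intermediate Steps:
L(S, q) = 2 + 3*S*q (L(S, q) = (3*S)*q + 2 = 3*S*q + 2 = 2 + 3*S*q)
w(u, f) = -4*u/3
-39 + ((-1 + L(2, 3))² - 1*(-10))*w(-10, 0) = -39 + ((-1 + (2 + 3*2*3))² - 1*(-10))*(-4/3*(-10)) = -39 + ((-1 + (2 + 18))² + 10)*(40/3) = -39 + ((-1 + 20)² + 10)*(40/3) = -39 + (19² + 10)*(40/3) = -39 + (361 + 10)*(40/3) = -39 + 371*(40/3) = -39 + 14840/3 = 14723/3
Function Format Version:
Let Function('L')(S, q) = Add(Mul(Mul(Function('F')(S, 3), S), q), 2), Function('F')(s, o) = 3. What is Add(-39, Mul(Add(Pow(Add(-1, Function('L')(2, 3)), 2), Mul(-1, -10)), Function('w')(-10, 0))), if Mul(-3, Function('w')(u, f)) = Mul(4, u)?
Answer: Rational(14723, 3) ≈ 4907.7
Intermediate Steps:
Function('L')(S, q) = Add(2, Mul(3, S, q)) (Function('L')(S, q) = Add(Mul(Mul(3, S), q), 2) = Add(Mul(3, S, q), 2) = Add(2, Mul(3, S, q)))
Function('w')(u, f) = Mul(Rational(-4, 3), u) (Function('w')(u, f) = Mul(Rational(-1, 3), Mul(4, u)) = Mul(Rational(-4, 3), u))
Add(-39, Mul(Add(Pow(Add(-1, Function('L')(2, 3)), 2), Mul(-1, -10)), Function('w')(-10, 0))) = Add(-39, Mul(Add(Pow(Add(-1, Add(2, Mul(3, 2, 3))), 2), Mul(-1, -10)), Mul(Rational(-4, 3), -10))) = Add(-39, Mul(Add(Pow(Add(-1, Add(2, 18)), 2), 10), Rational(40, 3))) = Add(-39, Mul(Add(Pow(Add(-1, 20), 2), 10), Rational(40, 3))) = Add(-39, Mul(Add(Pow(19, 2), 10), Rational(40, 3))) = Add(-39, Mul(Add(361, 10), Rational(40, 3))) = Add(-39, Mul(371, Rational(40, 3))) = Add(-39, Rational(14840, 3)) = Rational(14723, 3)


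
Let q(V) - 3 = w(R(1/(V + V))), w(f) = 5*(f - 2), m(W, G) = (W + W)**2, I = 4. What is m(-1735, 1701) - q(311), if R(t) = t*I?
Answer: 3744722067/311 ≈ 1.2041e+7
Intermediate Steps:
m(W, G) = 4*W**2 (m(W, G) = (2*W)**2 = 4*W**2)
R(t) = 4*t (R(t) = t*4 = 4*t)
w(f) = -10 + 5*f (w(f) = 5*(-2 + f) = -10 + 5*f)
q(V) = -7 + 10/V (q(V) = 3 + (-10 + 5*(4/(V + V))) = 3 + (-10 + 5*(4/((2*V)))) = 3 + (-10 + 5*(4*(1/(2*V)))) = 3 + (-10 + 5*(2/V)) = 3 + (-10 + 10/V) = -7 + 10/V)
m(-1735, 1701) - q(311) = 4*(-1735)**2 - (-7 + 10/311) = 4*3010225 - (-7 + 10*(1/311)) = 12040900 - (-7 + 10/311) = 12040900 - 1*(-2167/311) = 12040900 + 2167/311 = 3744722067/311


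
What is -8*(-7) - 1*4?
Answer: 52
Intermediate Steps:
-8*(-7) - 1*4 = 56 - 4 = 52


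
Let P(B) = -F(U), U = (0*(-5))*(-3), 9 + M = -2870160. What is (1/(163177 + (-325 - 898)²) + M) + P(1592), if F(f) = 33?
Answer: -4761395319011/1658906 ≈ -2.8702e+6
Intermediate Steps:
M = -2870169 (M = -9 - 2870160 = -2870169)
U = 0 (U = 0*(-3) = 0)
P(B) = -33 (P(B) = -1*33 = -33)
(1/(163177 + (-325 - 898)²) + M) + P(1592) = (1/(163177 + (-325 - 898)²) - 2870169) - 33 = (1/(163177 + (-1223)²) - 2870169) - 33 = (1/(163177 + 1495729) - 2870169) - 33 = (1/1658906 - 2870169) - 33 = -4761340575113/1658906 - 33 = -4761395319011/1658906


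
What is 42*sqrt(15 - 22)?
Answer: 42*I*sqrt(7) ≈ 111.12*I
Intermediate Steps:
42*sqrt(15 - 22) = 42*sqrt(-7) = 42*(I*sqrt(7)) = 42*I*sqrt(7)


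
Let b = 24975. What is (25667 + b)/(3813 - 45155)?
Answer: -25321/20671 ≈ -1.2250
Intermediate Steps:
(25667 + b)/(3813 - 45155) = (25667 + 24975)/(3813 - 45155) = 50642/(-41342) = 50642*(-1/41342) = -25321/20671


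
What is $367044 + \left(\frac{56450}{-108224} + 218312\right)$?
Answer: $\frac{31674755647}{54112} \approx 5.8536 \cdot 10^{5}$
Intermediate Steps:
$367044 + \left(\frac{56450}{-108224} + 218312\right) = 367044 + \left(56450 \left(- \frac{1}{108224}\right) + 218312\right) = 367044 + \left(- \frac{28225}{54112} + 218312\right) = 367044 + \frac{11813270719}{54112} = \frac{31674755647}{54112}$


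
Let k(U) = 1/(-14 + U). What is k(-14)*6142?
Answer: -3071/14 ≈ -219.36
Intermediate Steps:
k(-14)*6142 = 6142/(-14 - 14) = 6142/(-28) = -1/28*6142 = -3071/14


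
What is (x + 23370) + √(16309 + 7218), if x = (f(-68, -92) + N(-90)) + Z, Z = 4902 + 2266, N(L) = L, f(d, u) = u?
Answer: 30356 + √23527 ≈ 30509.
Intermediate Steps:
Z = 7168
x = 6986 (x = (-92 - 90) + 7168 = -182 + 7168 = 6986)
(x + 23370) + √(16309 + 7218) = (6986 + 23370) + √(16309 + 7218) = 30356 + √23527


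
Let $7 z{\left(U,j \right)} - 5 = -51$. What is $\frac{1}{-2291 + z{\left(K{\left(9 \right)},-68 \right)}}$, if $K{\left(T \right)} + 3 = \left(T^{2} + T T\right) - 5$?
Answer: $- \frac{7}{16083} \approx -0.00043524$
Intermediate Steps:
$K{\left(T \right)} = -8 + 2 T^{2}$ ($K{\left(T \right)} = -3 - \left(5 - T^{2} - T T\right) = -3 + \left(\left(T^{2} + T^{2}\right) - 5\right) = -3 + \left(2 T^{2} - 5\right) = -3 + \left(-5 + 2 T^{2}\right) = -8 + 2 T^{2}$)
$z{\left(U,j \right)} = - \frac{46}{7}$ ($z{\left(U,j \right)} = \frac{5}{7} + \frac{1}{7} \left(-51\right) = \frac{5}{7} - \frac{51}{7} = - \frac{46}{7}$)
$\frac{1}{-2291 + z{\left(K{\left(9 \right)},-68 \right)}} = \frac{1}{-2291 - \frac{46}{7}} = \frac{1}{- \frac{16083}{7}} = - \frac{7}{16083}$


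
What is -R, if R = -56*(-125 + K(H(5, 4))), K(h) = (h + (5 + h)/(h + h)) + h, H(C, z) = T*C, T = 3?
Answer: -15848/3 ≈ -5282.7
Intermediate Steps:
H(C, z) = 3*C
K(h) = 2*h + (5 + h)/(2*h) (K(h) = (h + (5 + h)/((2*h))) + h = (h + (5 + h)*(1/(2*h))) + h = (h + (5 + h)/(2*h)) + h = 2*h + (5 + h)/(2*h))
R = 15848/3 (R = -56*(-125 + (5 + (3*5)*(1 + 4*(3*5)))/(2*((3*5)))) = -56*(-125 + (½)*(5 + 15*(1 + 4*15))/15) = -56*(-125 + (½)*(1/15)*(5 + 15*(1 + 60))) = -56*(-125 + (½)*(1/15)*(5 + 15*61)) = -56*(-125 + (½)*(1/15)*(5 + 915)) = -56*(-125 + (½)*(1/15)*920) = -56*(-125 + 92/3) = -56*(-283/3) = 15848/3 ≈ 5282.7)
-R = -1*15848/3 = -15848/3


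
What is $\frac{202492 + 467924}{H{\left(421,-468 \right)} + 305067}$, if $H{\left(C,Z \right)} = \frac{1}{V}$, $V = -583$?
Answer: $\frac{97713132}{44463515} \approx 2.1976$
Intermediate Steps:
$H{\left(C,Z \right)} = - \frac{1}{583}$ ($H{\left(C,Z \right)} = \frac{1}{-583} = - \frac{1}{583}$)
$\frac{202492 + 467924}{H{\left(421,-468 \right)} + 305067} = \frac{202492 + 467924}{- \frac{1}{583} + 305067} = \frac{670416}{\frac{177854060}{583}} = 670416 \cdot \frac{583}{177854060} = \frac{97713132}{44463515}$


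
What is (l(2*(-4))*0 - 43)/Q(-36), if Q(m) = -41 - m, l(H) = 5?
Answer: 43/5 ≈ 8.6000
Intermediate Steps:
(l(2*(-4))*0 - 43)/Q(-36) = (5*0 - 43)/(-41 - 1*(-36)) = (0 - 43)/(-41 + 36) = -43/(-5) = -43*(-1/5) = 43/5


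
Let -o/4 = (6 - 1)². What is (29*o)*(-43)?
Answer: 124700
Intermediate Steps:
o = -100 (o = -4*(6 - 1)² = -4*5² = -4*25 = -100)
(29*o)*(-43) = (29*(-100))*(-43) = -2900*(-43) = 124700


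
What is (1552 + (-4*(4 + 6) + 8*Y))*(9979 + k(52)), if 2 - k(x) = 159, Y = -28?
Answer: 12650736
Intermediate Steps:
k(x) = -157 (k(x) = 2 - 1*159 = 2 - 159 = -157)
(1552 + (-4*(4 + 6) + 8*Y))*(9979 + k(52)) = (1552 + (-4*(4 + 6) + 8*(-28)))*(9979 - 157) = (1552 + (-4*10 - 224))*9822 = (1552 + (-40 - 224))*9822 = (1552 - 264)*9822 = 1288*9822 = 12650736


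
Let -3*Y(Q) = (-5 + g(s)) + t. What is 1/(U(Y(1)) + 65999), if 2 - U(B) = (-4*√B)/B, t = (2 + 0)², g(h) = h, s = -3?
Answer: 66001/4356131989 - 2*√3/4356131989 ≈ 1.5150e-5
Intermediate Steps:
t = 4 (t = 2² = 4)
Y(Q) = 4/3 (Y(Q) = -((-5 - 3) + 4)/3 = -(-8 + 4)/3 = -⅓*(-4) = 4/3)
U(B) = 2 + 4/√B (U(B) = 2 - (-4*√B)/B = 2 - (-4)/√B = 2 + 4/√B)
1/(U(Y(1)) + 65999) = 1/((2 + 4/√(4/3)) + 65999) = 1/((2 + 4*(√3/2)) + 65999) = 1/((2 + 2*√3) + 65999) = 1/(66001 + 2*√3)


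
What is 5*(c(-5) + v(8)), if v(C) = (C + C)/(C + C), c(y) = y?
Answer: -20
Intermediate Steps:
v(C) = 1 (v(C) = (2*C)/((2*C)) = (2*C)*(1/(2*C)) = 1)
5*(c(-5) + v(8)) = 5*(-5 + 1) = 5*(-4) = -20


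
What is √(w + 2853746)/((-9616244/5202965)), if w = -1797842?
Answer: -5202965*√65994/2404061 ≈ -555.98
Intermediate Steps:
√(w + 2853746)/((-9616244/5202965)) = √(-1797842 + 2853746)/((-9616244/5202965)) = √1055904/((-9616244*1/5202965)) = (4*√65994)/(-9616244/5202965) = (4*√65994)*(-5202965/9616244) = -5202965*√65994/2404061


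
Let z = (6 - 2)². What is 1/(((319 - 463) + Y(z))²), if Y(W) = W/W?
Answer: 1/20449 ≈ 4.8902e-5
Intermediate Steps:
z = 16 (z = 4² = 16)
Y(W) = 1
1/(((319 - 463) + Y(z))²) = 1/(((319 - 463) + 1)²) = 1/((-144 + 1)²) = 1/((-143)²) = 1/20449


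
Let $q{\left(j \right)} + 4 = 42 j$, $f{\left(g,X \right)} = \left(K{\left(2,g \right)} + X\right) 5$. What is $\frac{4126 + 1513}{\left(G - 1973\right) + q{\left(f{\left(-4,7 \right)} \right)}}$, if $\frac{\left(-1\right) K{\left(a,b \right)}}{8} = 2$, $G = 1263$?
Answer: $- \frac{5639}{2604} \approx -2.1655$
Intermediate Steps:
$K{\left(a,b \right)} = -16$ ($K{\left(a,b \right)} = \left(-8\right) 2 = -16$)
$f{\left(g,X \right)} = -80 + 5 X$ ($f{\left(g,X \right)} = \left(-16 + X\right) 5 = -80 + 5 X$)
$q{\left(j \right)} = -4 + 42 j$
$\frac{4126 + 1513}{\left(G - 1973\right) + q{\left(f{\left(-4,7 \right)} \right)}} = \frac{4126 + 1513}{\left(1263 - 1973\right) + \left(-4 + 42 \left(-80 + 5 \cdot 7\right)\right)} = \frac{5639}{\left(1263 - 1973\right) + \left(-4 + 42 \left(-80 + 35\right)\right)} = \frac{5639}{-710 + \left(-4 + 42 \left(-45\right)\right)} = \frac{5639}{-710 - 1894} = \frac{5639}{-2604} = 5639 \left(- \frac{1}{2604}\right) = - \frac{5639}{2604}$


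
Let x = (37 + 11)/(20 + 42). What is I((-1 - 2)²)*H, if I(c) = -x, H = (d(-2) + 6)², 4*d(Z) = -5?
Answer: -1083/62 ≈ -17.468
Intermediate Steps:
d(Z) = -5/4 (d(Z) = (¼)*(-5) = -5/4)
x = 24/31 (x = 48/62 = 48*(1/62) = 24/31 ≈ 0.77419)
H = 361/16 (H = (-5/4 + 6)² = (19/4)² = 361/16 ≈ 22.563)
I(c) = -24/31 (I(c) = -1*24/31 = -24/31)
I((-1 - 2)²)*H = -24/31*361/16 = -1083/62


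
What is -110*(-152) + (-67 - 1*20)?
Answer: 16633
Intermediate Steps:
-110*(-152) + (-67 - 1*20) = 16720 + (-67 - 20) = 16720 - 87 = 16633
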